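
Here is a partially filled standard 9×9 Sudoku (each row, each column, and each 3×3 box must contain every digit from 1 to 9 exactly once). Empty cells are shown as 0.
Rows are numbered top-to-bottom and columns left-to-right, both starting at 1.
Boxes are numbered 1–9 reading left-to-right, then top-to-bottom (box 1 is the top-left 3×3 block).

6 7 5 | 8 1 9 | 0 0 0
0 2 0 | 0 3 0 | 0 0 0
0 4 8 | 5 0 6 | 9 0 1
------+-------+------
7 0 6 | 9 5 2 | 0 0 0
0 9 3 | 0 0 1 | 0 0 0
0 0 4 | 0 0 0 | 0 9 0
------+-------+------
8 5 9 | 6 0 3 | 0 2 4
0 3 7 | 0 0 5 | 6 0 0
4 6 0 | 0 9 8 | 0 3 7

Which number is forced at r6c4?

3

Cell r6c4 itself could take any of {3, 7} by direct elimination.
Consider where 3 can go in box 5.
r5c4 is out (row 5 already has a 3).
r5c5 is out (row 5 already has a 3).
r6c5 is out (column 5 already has a 3).
r6c6 is out (column 6 already has a 3).
So the only cell in box 5 that can hold 3 is r6c4.
Therefore r6c4 = 3.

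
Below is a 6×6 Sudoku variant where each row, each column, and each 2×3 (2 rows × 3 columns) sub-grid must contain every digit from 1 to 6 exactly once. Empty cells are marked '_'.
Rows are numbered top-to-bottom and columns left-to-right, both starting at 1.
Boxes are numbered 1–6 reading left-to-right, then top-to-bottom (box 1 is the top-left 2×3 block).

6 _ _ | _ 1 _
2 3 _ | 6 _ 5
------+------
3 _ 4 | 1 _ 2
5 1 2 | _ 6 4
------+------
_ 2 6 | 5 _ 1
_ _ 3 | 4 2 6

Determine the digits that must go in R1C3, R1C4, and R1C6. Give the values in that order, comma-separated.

For R1C3:
  Row 1 already contains {1, 6}.
  Column 3 already contains {2, 3, 4, 6}.
  Its 2×3 block (box 1) already contains {2, 3, 6}.
  The only value from 1–6 not eliminated is 5, so R1C3 = 5.
For R1C4:
  Consider where 2 can go in row 1.
  R1C2 is out (column 2 already has a 2).
  R1C3 is out (column 3 already has a 2).
  R1C6 is out (column 6 already has a 2).
  So the only cell in row 1 that can hold 2 is R1C4.
  So R1C4 = 2.
For R1C6:
  Row 1 already contains {1, 6}.
  Column 6 already contains {1, 2, 4, 5, 6}.
  Its 2×3 block (box 2) already contains {1, 5, 6}.
  The only value from 1–6 not eliminated is 3, so R1C6 = 3.

5,2,3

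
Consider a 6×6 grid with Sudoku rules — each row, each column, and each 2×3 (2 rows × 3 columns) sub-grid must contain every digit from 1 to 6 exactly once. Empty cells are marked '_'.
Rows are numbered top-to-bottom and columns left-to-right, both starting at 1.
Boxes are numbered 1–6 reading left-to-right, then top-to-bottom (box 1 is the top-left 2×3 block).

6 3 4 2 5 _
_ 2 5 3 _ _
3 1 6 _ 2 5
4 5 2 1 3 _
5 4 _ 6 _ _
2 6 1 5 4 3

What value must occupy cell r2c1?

Row 2 already contains {2, 3, 5}.
Column 1 already contains {2, 3, 4, 5, 6}.
Its 2×3 block (box 1) already contains {2, 3, 4, 5, 6}.
The only value from 1–6 not eliminated is 1, so r2c1 = 1.

1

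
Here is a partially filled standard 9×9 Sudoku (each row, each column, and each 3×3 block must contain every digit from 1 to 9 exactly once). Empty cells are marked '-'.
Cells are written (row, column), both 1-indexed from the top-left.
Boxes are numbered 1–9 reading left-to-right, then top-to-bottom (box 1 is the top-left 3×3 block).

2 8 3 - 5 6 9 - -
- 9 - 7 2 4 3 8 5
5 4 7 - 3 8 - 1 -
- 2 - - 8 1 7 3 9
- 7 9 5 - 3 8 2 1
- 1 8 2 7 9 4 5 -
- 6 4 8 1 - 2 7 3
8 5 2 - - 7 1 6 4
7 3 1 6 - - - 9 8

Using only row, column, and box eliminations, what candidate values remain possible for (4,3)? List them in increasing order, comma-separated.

5,6

Row 4 already contains {1, 2, 3, 7, 8, 9}.
Column 3 already contains {1, 2, 3, 4, 7, 8, 9}.
Its 3×3 block (box 4) already contains {1, 2, 7, 8, 9}.
Removing those from 1–9 leaves {5, 6} as the candidates for (4,3).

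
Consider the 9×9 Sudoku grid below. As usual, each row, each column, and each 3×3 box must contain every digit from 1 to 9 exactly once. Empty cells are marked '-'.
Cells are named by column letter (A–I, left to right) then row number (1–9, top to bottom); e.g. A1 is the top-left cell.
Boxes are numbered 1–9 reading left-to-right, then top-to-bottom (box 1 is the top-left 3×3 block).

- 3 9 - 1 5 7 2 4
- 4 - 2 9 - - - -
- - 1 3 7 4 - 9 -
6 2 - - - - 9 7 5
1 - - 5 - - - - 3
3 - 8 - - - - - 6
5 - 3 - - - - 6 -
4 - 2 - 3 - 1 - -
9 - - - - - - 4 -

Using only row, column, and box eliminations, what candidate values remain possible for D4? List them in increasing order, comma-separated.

Row 4 already contains {2, 5, 6, 7, 9}.
Column D already contains {2, 3, 5}.
Its 3×3 block (box 5) already contains {5}.
Removing those from 1–9 leaves {1, 4, 8} as the candidates for D4.

1,4,8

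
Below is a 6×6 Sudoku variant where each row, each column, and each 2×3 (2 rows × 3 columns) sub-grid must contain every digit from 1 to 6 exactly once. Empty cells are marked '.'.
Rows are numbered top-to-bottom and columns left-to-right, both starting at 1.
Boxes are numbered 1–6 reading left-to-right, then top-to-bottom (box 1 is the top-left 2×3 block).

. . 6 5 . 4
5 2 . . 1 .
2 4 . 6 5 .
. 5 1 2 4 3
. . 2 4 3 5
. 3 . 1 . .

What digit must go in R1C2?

1

Row 1 already contains {4, 5, 6}.
Column 2 already contains {2, 3, 4, 5}.
Its 2×3 block (box 1) already contains {2, 5, 6}.
The only value from 1–6 not eliminated is 1, so R1C2 = 1.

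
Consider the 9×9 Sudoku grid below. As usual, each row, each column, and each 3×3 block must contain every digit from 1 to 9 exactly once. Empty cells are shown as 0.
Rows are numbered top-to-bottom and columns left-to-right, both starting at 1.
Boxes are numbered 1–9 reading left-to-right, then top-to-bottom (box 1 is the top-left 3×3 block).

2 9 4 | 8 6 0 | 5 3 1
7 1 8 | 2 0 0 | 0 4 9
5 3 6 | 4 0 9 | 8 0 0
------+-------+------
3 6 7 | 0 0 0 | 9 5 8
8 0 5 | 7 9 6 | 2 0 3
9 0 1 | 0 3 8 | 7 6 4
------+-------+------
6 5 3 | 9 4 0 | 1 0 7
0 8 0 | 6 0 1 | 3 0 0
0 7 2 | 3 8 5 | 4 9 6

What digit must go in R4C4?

Row 4 already contains {3, 5, 6, 7, 8, 9}.
Column 4 already contains {2, 3, 4, 6, 7, 8, 9}.
Its 3×3 block (box 5) already contains {3, 6, 7, 8, 9}.
The only value from 1–9 not eliminated is 1, so R4C4 = 1.

1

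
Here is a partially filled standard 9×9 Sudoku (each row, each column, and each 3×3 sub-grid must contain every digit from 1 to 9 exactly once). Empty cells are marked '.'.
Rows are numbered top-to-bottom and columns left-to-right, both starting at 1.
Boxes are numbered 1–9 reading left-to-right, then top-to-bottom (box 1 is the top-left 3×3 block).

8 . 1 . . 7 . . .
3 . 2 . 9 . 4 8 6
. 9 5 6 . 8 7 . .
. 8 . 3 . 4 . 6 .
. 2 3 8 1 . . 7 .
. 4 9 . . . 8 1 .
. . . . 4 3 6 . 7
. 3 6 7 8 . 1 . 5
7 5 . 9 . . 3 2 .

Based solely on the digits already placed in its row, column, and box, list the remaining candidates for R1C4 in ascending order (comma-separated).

Row 1 already contains {1, 7, 8}.
Column 4 already contains {3, 6, 7, 8, 9}.
Its 3×3 block (box 2) already contains {6, 7, 8, 9}.
Removing those from 1–9 leaves {2, 4, 5} as the candidates for R1C4.

2,4,5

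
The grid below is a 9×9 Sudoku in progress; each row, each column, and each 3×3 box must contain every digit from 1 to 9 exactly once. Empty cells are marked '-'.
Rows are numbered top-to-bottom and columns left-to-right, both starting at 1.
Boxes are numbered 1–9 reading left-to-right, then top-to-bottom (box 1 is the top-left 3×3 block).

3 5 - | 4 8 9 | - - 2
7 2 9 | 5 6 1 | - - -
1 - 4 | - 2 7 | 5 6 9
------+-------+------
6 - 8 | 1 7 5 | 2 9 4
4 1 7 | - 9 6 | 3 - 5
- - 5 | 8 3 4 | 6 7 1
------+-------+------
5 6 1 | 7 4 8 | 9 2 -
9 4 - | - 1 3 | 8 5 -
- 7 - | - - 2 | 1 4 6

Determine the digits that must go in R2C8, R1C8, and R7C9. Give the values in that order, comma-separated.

For R2C8:
  Consider where 3 can go in column 8.
  R1C8 is out (row 1 already has a 3).
  R5C8 is out (row 5 already has a 3).
  So the only cell in column 8 that can hold 3 is R2C8.
  So R2C8 = 3.
For R1C8:
  Row 1 already contains {2, 3, 4, 5, 8, 9}.
  Column 8 already contains {2, 4, 5, 6, 7, 9}.
  Its 3×3 block (box 3) already contains {2, 5, 6, 9}.
  The only value from 1–9 not eliminated is 1, so R1C8 = 1.
For R7C9:
  Row 7 already contains {1, 2, 4, 5, 6, 7, 8, 9}.
  Column 9 already contains {1, 2, 4, 5, 6, 9}.
  Its 3×3 block (box 9) already contains {1, 2, 4, 5, 6, 8, 9}.
  The only value from 1–9 not eliminated is 3, so R7C9 = 3.

3,1,3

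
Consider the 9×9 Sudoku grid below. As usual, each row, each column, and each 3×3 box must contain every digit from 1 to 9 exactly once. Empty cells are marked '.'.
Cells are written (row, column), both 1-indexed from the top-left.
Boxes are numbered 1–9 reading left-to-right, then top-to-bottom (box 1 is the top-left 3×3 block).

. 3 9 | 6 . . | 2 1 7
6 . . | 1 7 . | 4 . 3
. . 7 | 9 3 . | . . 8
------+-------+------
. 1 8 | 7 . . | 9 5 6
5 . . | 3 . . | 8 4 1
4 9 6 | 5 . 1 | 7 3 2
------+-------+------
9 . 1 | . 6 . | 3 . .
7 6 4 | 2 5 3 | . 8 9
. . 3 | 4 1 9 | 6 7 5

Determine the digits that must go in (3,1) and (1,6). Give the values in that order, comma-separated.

For (3,1):
  Consider where 1 can go in column 1.
  (1,1) is out (row 1 already has a 1).
  (4,1) is out (row 4 already has a 1).
  (9,1) is out (row 9 already has a 1).
  So the only cell in column 1 that can hold 1 is (3,1).
  So (3,1) = 1.
For (1,6):
  Consider where 5 can go in row 1.
  (1,1) is out (column 1 already has a 5).
  (1,5) is out (column 5 already has a 5).
  So the only cell in row 1 that can hold 5 is (1,6).
  So (1,6) = 5.

1,5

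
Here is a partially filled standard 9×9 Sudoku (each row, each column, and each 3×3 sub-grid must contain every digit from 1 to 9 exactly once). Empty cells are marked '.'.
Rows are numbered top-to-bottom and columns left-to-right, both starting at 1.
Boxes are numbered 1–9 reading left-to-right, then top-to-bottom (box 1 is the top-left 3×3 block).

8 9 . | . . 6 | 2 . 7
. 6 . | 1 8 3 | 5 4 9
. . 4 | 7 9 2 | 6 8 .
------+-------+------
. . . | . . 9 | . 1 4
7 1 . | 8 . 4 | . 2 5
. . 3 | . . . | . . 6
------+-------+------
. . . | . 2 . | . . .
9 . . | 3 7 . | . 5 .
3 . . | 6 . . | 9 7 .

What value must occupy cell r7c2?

7

Cell r7c2 itself could take any of {4, 5, 7, 8} by direct elimination.
Consider where 7 can go in column 2.
r3c2 is out (row 3 already has a 7).
r4c2 is out (box 4 already has a 7).
r6c2 is out (box 4 already has a 7).
r8c2 is out (row 8 already has a 7).
r9c2 is out (row 9 already has a 7).
So the only cell in column 2 that can hold 7 is r7c2.
Therefore r7c2 = 7.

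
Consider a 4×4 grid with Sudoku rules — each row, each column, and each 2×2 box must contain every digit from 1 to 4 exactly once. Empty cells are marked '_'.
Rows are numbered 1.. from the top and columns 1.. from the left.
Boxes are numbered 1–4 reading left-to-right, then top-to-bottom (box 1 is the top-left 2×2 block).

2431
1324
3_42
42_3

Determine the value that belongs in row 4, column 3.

Row 4 already contains {2, 3, 4}.
Column 3 already contains {2, 3, 4}.
Its 2×2 block (box 4) already contains {2, 3, 4}.
The only value from 1–4 not eliminated is 1, so row 4, column 3 = 1.

1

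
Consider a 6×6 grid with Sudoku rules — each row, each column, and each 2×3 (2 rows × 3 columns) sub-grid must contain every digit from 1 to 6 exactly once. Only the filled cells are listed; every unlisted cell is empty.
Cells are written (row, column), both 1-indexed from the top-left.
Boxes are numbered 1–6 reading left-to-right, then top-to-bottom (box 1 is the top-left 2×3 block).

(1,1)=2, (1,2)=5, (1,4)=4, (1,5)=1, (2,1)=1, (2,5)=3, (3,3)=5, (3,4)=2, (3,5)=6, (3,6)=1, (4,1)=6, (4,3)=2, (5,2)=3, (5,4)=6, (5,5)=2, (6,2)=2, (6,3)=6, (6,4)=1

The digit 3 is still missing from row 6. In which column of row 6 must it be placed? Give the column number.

Consider where 3 can go in row 6.
(6,1) is out (box 5 already has a 3).
(6,5) is out (column 5 already has a 3).
So the only cell in row 6 that can hold 3 is (6,6).
That is column 6.

6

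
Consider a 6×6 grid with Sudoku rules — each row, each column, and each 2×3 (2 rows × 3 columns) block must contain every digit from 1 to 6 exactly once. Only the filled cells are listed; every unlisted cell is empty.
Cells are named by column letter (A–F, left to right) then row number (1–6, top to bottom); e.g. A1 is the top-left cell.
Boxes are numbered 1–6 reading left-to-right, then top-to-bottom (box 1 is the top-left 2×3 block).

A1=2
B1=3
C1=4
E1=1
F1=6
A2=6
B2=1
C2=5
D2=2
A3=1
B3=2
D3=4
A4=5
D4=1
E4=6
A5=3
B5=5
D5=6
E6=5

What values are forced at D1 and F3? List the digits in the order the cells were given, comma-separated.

5,5

For D1:
  Row 1 already contains {1, 2, 3, 4, 6}.
  Column D already contains {1, 2, 4, 6}.
  Its 2×3 block (box 2) already contains {1, 2, 6}.
  The only value from 1–6 not eliminated is 5, so D1 = 5.
For F3:
  Consider where 5 can go in row 3.
  C3 is out (column C already has a 5).
  E3 is out (column E already has a 5).
  So the only cell in row 3 that can hold 5 is F3.
  So F3 = 5.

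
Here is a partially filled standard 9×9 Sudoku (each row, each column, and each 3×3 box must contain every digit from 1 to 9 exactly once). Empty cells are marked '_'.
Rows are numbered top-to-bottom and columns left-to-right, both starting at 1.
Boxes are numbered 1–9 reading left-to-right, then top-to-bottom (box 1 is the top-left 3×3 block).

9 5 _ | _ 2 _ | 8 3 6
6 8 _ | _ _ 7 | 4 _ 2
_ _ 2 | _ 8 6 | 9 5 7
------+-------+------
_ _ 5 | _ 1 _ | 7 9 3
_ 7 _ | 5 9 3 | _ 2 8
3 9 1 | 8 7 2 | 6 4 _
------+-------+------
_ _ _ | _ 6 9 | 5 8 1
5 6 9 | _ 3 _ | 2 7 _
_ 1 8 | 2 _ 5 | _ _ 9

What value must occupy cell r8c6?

8

Cell r8c6 itself could take any of {1, 4, 8} by direct elimination.
Consider where 8 can go in box 8.
r7c4 is out (row 7 already has a 8).
r8c4 is out (column 4 already has a 8).
r9c5 is out (row 9 already has a 8).
So the only cell in box 8 that can hold 8 is r8c6.
Therefore r8c6 = 8.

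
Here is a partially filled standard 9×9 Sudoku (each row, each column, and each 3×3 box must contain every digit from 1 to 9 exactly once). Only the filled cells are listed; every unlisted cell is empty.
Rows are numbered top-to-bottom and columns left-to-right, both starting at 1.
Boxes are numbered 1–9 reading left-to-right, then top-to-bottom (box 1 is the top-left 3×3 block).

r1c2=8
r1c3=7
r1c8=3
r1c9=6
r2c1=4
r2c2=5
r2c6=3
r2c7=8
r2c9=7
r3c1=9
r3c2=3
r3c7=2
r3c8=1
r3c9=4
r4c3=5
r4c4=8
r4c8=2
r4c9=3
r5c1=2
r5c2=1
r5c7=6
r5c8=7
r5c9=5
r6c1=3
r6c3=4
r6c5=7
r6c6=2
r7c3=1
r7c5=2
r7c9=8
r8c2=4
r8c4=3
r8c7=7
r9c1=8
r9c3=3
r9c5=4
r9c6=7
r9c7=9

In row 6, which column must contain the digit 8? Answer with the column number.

Consider where 8 can go in row 6.
r6c2 is out (column 2 already has a 8).
r6c4 is out (column 4 already has a 8).
r6c7 is out (column 7 already has a 8).
r6c9 is out (column 9 already has a 8).
So the only cell in row 6 that can hold 8 is r6c8.
That is column 8.

8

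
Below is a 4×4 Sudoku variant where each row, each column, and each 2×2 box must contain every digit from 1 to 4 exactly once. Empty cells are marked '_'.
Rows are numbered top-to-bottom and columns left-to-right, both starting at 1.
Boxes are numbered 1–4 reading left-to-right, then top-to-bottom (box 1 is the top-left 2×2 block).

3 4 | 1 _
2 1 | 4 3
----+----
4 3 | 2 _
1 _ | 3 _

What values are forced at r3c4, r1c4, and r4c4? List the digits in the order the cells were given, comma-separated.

For r3c4:
  Row 3 already contains {2, 3, 4}.
  Column 4 already contains {3}.
  Its 2×2 block (box 4) already contains {2, 3}.
  The only value from 1–4 not eliminated is 1, so r3c4 = 1.
For r1c4:
  Row 1 already contains {1, 3, 4}.
  Column 4 already contains {3}.
  Its 2×2 block (box 2) already contains {1, 3, 4}.
  The only value from 1–4 not eliminated is 2, so r1c4 = 2.
For r4c4:
  Row 4 already contains {1, 3}.
  Column 4 already contains {3}.
  Its 2×2 block (box 4) already contains {2, 3}.
  The only value from 1–4 not eliminated is 4, so r4c4 = 4.

1,2,4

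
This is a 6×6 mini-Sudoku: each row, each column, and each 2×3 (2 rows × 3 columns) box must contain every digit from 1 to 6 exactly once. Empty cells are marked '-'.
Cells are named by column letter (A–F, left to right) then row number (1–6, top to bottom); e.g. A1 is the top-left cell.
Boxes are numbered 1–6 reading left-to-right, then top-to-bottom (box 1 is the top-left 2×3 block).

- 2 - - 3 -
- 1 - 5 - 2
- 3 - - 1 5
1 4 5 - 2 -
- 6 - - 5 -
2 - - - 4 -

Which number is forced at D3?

4

Cell D3 itself could take any of {4, 6} by direct elimination.
Consider where 4 can go in box 4.
D4 is out (row 4 already has a 4).
F4 is out (row 4 already has a 4).
So the only cell in box 4 that can hold 4 is D3.
Therefore D3 = 4.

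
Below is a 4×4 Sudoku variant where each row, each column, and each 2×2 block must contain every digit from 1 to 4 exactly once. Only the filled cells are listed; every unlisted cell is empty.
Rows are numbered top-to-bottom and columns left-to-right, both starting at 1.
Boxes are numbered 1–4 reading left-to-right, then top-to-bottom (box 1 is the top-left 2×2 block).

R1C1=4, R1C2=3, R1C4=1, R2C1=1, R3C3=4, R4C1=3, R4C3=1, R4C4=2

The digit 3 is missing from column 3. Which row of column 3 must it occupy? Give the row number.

Consider where 3 can go in column 3.
R1C3 is out (row 1 already has a 3).
So the only cell in column 3 that can hold 3 is R2C3.
That is row 2.

2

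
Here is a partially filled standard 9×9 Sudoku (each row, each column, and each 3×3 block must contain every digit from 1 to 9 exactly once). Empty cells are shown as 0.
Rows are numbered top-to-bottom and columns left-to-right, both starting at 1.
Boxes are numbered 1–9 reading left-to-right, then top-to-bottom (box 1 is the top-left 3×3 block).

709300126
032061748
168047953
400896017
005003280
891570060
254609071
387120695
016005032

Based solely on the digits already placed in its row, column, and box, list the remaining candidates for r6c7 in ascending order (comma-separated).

3,4

Row 6 already contains {1, 5, 6, 7, 8, 9}.
Column 7 already contains {1, 2, 6, 7, 9}.
Its 3×3 block (box 6) already contains {1, 2, 6, 7, 8}.
Removing those from 1–9 leaves {3, 4} as the candidates for r6c7.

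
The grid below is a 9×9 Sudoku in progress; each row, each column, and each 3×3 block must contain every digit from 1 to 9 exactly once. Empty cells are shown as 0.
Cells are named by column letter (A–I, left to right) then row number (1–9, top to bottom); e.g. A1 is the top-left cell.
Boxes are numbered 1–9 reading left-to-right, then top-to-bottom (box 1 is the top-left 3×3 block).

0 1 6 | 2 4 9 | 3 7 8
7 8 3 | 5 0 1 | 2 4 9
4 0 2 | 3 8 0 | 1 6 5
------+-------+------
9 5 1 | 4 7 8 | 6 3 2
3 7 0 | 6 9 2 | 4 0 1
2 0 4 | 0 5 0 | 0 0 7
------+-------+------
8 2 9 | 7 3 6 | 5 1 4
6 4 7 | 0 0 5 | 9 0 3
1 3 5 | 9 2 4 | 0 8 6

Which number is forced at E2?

6

Row 2 already contains {1, 2, 3, 4, 5, 7, 8, 9}.
Column E already contains {2, 3, 4, 5, 7, 8, 9}.
Its 3×3 block (box 2) already contains {1, 2, 3, 4, 5, 8, 9}.
The only value from 1–9 not eliminated is 6, so E2 = 6.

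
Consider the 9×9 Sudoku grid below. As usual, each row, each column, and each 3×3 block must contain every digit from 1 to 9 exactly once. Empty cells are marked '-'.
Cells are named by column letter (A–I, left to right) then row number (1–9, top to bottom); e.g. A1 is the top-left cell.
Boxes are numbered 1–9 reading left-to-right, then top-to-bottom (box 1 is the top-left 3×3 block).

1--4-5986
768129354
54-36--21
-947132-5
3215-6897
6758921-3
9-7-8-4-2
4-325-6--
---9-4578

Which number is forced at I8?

Row 8 already contains {2, 3, 4, 5, 6}.
Column I already contains {1, 2, 3, 4, 5, 6, 7, 8}.
Its 3×3 block (box 9) already contains {2, 4, 5, 6, 7, 8}.
The only value from 1–9 not eliminated is 9, so I8 = 9.

9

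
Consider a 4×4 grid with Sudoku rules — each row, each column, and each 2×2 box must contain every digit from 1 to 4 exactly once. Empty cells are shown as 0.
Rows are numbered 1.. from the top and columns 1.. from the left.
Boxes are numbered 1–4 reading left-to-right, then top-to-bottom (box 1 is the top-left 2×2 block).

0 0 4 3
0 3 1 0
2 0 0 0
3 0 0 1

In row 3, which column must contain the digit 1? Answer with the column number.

2

Consider where 1 can go in row 3.
row 3, column 3 is out (column 3 already has a 1).
row 3, column 4 is out (column 4 already has a 1).
So the only cell in row 3 that can hold 1 is row 3, column 2.
That is column 2.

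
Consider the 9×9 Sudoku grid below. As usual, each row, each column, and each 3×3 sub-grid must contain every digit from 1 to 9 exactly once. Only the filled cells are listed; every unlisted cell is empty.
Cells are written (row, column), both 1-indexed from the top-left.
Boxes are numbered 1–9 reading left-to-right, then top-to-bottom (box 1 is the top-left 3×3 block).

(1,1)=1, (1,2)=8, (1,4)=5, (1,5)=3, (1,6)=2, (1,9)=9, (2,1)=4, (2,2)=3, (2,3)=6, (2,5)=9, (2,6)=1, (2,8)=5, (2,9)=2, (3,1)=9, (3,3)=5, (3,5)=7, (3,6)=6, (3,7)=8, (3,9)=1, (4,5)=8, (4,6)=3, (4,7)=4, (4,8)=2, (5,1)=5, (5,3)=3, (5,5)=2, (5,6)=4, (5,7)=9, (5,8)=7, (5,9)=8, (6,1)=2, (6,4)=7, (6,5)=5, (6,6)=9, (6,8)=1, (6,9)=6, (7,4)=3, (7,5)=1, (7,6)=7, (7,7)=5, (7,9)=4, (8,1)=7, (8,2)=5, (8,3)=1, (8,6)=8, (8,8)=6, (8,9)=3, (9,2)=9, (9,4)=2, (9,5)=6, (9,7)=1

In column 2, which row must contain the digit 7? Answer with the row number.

4

Consider where 7 can go in column 2.
(3,2) is out (row 3 already has a 7).
(5,2) is out (row 5 already has a 7).
(6,2) is out (row 6 already has a 7).
(7,2) is out (row 7 already has a 7).
So the only cell in column 2 that can hold 7 is (4,2).
That is row 4.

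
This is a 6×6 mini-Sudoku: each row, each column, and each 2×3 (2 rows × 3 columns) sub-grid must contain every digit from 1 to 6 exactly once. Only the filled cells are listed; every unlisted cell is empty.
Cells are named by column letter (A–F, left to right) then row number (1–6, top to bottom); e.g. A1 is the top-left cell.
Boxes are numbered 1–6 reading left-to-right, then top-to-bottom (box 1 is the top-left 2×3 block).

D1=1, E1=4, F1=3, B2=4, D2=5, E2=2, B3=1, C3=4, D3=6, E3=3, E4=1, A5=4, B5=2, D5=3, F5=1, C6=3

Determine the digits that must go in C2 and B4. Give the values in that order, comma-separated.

1,3

For C2:
  Consider where 1 can go in column C.
  C1 is out (row 1 already has a 1).
  C4 is out (row 4 already has a 1).
  C5 is out (row 5 already has a 1).
  So the only cell in column C that can hold 1 is C2.
  So C2 = 1.
For B4:
  Consider where 3 can go in column B.
  B1 is out (row 1 already has a 3).
  B6 is out (row 6 already has a 3).
  So the only cell in column B that can hold 3 is B4.
  So B4 = 3.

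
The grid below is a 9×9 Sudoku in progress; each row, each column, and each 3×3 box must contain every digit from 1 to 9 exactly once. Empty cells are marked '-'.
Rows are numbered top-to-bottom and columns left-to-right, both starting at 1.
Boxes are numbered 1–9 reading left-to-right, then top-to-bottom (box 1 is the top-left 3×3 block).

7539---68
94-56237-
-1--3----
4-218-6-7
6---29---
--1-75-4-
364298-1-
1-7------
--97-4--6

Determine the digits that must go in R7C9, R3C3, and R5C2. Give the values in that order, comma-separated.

5,6,7

For R7C9:
  Row 7 already contains {1, 2, 3, 4, 6, 8, 9}.
  Column 9 already contains {6, 7, 8}.
  Its 3×3 block (box 9) already contains {1, 6}.
  The only value from 1–9 not eliminated is 5, so R7C9 = 5.
For R3C3:
  Consider where 6 can go in box 1.
  R2C3 is out (row 2 already has a 6).
  R3C1 is out (column 1 already has a 6).
  So the only cell in box 1 that can hold 6 is R3C3.
  So R3C3 = 6.
For R5C2:
  Consider where 7 can go in column 2.
  R4C2 is out (row 4 already has a 7).
  R6C2 is out (row 6 already has a 7).
  R8C2 is out (row 8 already has a 7).
  R9C2 is out (row 9 already has a 7).
  So the only cell in column 2 that can hold 7 is R5C2.
  So R5C2 = 7.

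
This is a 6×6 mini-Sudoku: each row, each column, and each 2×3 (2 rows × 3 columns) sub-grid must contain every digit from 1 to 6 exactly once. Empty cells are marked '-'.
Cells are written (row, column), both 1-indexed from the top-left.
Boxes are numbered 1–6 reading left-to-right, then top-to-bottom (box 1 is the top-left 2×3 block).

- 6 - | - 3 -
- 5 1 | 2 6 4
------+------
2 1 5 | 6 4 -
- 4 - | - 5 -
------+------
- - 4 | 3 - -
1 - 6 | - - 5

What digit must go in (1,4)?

Cell (1,4) itself could take any of {1, 5} by direct elimination.
Consider where 5 can go in box 2.
(1,6) is out (column 6 already has a 5).
So the only cell in box 2 that can hold 5 is (1,4).
Therefore (1,4) = 5.

5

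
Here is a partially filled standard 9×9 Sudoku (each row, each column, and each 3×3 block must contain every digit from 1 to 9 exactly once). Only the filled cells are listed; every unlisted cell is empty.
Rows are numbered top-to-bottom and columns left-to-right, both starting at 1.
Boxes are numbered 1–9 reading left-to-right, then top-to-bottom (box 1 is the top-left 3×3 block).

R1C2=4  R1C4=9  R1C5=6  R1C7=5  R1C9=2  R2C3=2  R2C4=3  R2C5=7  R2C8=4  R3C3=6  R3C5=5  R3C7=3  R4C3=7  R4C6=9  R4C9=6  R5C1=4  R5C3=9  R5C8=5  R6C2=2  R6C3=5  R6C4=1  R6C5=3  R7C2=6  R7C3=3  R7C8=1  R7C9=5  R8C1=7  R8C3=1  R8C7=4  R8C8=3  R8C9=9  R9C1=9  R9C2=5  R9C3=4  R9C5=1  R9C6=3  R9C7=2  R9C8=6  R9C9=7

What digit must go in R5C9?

3

Cell R5C9 itself could take any of {1, 3, 8} by direct elimination.
Consider where 3 can go in column 9.
R2C9 is out (row 2 already has a 3).
R3C9 is out (row 3 already has a 3).
R6C9 is out (row 6 already has a 3).
So the only cell in column 9 that can hold 3 is R5C9.
Therefore R5C9 = 3.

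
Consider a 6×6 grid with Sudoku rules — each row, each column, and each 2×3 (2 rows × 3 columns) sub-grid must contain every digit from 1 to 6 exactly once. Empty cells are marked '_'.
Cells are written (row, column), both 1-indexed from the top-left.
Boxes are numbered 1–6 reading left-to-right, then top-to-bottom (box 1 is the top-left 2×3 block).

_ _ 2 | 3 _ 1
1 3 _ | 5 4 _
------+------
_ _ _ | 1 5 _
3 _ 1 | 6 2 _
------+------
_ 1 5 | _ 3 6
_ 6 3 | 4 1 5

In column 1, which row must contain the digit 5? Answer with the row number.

1

Consider where 5 can go in column 1.
(3,1) is out (row 3 already has a 5).
(5,1) is out (row 5 already has a 5).
(6,1) is out (row 6 already has a 5).
So the only cell in column 1 that can hold 5 is (1,1).
That is row 1.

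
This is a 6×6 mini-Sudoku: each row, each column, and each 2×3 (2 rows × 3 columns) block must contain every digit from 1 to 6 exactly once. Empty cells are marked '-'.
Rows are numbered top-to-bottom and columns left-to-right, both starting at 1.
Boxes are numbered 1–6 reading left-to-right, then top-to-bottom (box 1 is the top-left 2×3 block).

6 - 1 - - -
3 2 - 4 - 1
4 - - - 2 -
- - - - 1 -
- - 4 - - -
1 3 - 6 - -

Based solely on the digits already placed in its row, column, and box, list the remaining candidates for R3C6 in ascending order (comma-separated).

Row 3 already contains {2, 4}.
Column 6 already contains {1}.
Its 2×3 block (box 4) already contains {1, 2}.
Removing those from 1–6 leaves {3, 5, 6} as the candidates for R3C6.

3,5,6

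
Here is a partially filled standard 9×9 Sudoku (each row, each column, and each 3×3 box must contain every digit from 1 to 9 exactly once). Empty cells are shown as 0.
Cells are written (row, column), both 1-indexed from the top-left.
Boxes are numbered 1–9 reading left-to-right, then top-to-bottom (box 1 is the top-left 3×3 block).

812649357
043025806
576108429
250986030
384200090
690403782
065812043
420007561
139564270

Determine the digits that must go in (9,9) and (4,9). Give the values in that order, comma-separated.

For (9,9):
  Row 9 already contains {1, 2, 3, 4, 5, 6, 7, 9}.
  Column 9 already contains {1, 2, 3, 6, 7, 9}.
  Its 3×3 block (box 9) already contains {1, 2, 3, 4, 5, 6, 7}.
  The only value from 1–9 not eliminated is 8, so (9,9) = 8.
For (4,9):
  Row 4 already contains {2, 3, 5, 6, 8, 9}.
  Column 9 already contains {1, 2, 3, 6, 7, 9}.
  Its 3×3 block (box 6) already contains {2, 3, 7, 8, 9}.
  The only value from 1–9 not eliminated is 4, so (4,9) = 4.

8,4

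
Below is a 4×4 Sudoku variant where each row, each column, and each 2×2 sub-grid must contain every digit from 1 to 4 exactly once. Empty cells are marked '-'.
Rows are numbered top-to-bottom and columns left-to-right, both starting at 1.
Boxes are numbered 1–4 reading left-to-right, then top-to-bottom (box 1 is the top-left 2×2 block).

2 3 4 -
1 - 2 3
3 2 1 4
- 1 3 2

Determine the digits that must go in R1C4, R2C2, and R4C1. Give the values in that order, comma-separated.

For R1C4:
  Row 1 already contains {2, 3, 4}.
  Column 4 already contains {2, 3, 4}.
  Its 2×2 block (box 2) already contains {2, 3, 4}.
  The only value from 1–4 not eliminated is 1, so R1C4 = 1.
For R2C2:
  Row 2 already contains {1, 2, 3}.
  Column 2 already contains {1, 2, 3}.
  Its 2×2 block (box 1) already contains {1, 2, 3}.
  The only value from 1–4 not eliminated is 4, so R2C2 = 4.
For R4C1:
  Row 4 already contains {1, 2, 3}.
  Column 1 already contains {1, 2, 3}.
  Its 2×2 block (box 3) already contains {1, 2, 3}.
  The only value from 1–4 not eliminated is 4, so R4C1 = 4.

1,4,4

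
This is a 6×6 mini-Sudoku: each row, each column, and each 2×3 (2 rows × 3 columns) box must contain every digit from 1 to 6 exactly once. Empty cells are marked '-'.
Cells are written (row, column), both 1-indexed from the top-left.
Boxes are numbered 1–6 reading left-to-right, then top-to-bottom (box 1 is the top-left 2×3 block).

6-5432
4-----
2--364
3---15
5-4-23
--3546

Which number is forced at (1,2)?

1

Row 1 already contains {2, 3, 4, 5, 6}.
Column 2 already contains {}.
Its 2×3 block (box 1) already contains {4, 5, 6}.
The only value from 1–6 not eliminated is 1, so (1,2) = 1.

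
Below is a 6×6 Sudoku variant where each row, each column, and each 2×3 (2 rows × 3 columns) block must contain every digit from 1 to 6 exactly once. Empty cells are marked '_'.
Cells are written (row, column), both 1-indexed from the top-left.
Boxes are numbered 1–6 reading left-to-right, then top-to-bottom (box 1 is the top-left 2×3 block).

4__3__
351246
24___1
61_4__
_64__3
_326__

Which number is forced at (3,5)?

Cell (3,5) itself could take any of {3, 5, 6} by direct elimination.
Consider where 6 can go in box 4.
(3,4) is out (column 4 already has a 6).
(4,5) is out (row 4 already has a 6).
(4,6) is out (row 4 already has a 6).
So the only cell in box 4 that can hold 6 is (3,5).
Therefore (3,5) = 6.

6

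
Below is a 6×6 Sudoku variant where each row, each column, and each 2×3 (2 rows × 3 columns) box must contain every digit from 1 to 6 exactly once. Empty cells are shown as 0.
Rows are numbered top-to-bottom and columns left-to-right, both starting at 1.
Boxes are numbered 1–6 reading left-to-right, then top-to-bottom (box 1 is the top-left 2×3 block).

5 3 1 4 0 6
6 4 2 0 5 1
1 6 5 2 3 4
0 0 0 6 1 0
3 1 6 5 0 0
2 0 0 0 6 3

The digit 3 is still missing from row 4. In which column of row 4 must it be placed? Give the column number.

3

Consider where 3 can go in row 4.
R4C1 is out (column 1 already has a 3).
R4C2 is out (column 2 already has a 3).
R4C6 is out (column 6 already has a 3).
So the only cell in row 4 that can hold 3 is R4C3.
That is column 3.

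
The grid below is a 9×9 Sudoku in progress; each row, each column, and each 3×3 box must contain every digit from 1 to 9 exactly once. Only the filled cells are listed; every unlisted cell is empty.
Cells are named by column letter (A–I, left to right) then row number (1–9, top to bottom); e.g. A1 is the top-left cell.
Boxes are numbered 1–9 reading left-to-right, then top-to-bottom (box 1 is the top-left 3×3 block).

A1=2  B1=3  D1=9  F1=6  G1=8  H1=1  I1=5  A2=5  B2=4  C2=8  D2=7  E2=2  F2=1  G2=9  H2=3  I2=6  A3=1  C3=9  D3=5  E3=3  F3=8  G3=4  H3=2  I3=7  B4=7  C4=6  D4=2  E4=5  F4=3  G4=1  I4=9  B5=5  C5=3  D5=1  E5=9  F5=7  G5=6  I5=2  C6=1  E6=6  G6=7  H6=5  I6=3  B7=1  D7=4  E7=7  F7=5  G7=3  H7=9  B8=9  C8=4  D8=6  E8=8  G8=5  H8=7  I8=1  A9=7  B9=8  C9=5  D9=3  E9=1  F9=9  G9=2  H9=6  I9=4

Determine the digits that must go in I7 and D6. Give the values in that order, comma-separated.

For I7:
  Row 7 already contains {1, 3, 4, 5, 7, 9}.
  Column I already contains {1, 2, 3, 4, 5, 6, 7, 9}.
  Its 3×3 block (box 9) already contains {1, 2, 3, 4, 5, 6, 7, 9}.
  The only value from 1–9 not eliminated is 8, so I7 = 8.
For D6:
  Row 6 already contains {1, 3, 5, 6, 7}.
  Column D already contains {1, 2, 3, 4, 5, 6, 7, 9}.
  Its 3×3 block (box 5) already contains {1, 2, 3, 5, 6, 7, 9}.
  The only value from 1–9 not eliminated is 8, so D6 = 8.

8,8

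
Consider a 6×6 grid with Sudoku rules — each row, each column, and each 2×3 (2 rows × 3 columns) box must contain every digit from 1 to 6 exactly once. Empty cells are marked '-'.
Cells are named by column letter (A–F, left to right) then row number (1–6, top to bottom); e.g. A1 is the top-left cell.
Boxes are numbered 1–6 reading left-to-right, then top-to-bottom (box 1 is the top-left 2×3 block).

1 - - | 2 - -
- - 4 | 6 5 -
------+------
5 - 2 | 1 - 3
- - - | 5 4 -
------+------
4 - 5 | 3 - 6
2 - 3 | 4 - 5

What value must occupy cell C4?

Cell C4 itself could take any of {1, 6} by direct elimination.
Consider where 1 can go in column C.
C1 is out (row 1 already has a 1).
So the only cell in column C that can hold 1 is C4.
Therefore C4 = 1.

1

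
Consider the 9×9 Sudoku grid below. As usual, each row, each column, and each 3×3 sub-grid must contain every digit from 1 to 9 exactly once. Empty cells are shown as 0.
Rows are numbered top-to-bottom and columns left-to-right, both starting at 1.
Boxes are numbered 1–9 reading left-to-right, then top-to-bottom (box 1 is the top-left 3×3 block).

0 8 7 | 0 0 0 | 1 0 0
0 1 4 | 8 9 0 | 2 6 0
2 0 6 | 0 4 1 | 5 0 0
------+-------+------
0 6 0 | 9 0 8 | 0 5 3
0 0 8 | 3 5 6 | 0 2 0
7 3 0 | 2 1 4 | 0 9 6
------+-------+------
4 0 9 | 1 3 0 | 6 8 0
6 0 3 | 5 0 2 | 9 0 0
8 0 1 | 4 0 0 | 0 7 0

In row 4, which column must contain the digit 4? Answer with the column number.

Consider where 4 can go in row 4.
R4C1 is out (column 1 already has a 4).
R4C3 is out (column 3 already has a 4).
R4C5 is out (column 5 already has a 4).
So the only cell in row 4 that can hold 4 is R4C7.
That is column 7.

7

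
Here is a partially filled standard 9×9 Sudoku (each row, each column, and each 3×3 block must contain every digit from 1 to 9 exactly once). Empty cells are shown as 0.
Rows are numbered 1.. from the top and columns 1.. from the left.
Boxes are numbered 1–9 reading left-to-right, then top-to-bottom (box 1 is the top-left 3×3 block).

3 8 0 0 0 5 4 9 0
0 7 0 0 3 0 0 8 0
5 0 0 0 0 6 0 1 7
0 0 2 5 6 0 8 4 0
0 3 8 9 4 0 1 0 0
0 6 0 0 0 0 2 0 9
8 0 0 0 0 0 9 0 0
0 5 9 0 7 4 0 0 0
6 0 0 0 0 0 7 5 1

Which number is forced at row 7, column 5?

5

Cell row 7, column 5 itself could take any of {1, 2, 5} by direct elimination.
Consider where 5 can go in row 7.
row 7, column 2 is out (column 2 already has a 5). row 7, column 3 is out (box 7 already has a 5). row 7, column 4 is out (column 4 already has a 5). row 7, column 6 is out (column 6 already has a 5). The remaining empty cells in row 7 are similarly blocked.
So the only cell in row 7 that can hold 5 is row 7, column 5.
Therefore row 7, column 5 = 5.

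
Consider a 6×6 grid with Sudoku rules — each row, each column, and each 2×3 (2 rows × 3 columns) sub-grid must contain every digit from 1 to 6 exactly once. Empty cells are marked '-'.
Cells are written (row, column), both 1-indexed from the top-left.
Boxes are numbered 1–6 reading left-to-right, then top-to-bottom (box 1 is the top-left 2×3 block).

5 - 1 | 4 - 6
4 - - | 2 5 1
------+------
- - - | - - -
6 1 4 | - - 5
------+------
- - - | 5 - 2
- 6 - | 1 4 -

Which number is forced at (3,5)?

Cell (3,5) itself could take any of {1, 2, 3, 6} by direct elimination.
Consider where 1 can go in row 3.
(3,1) is out (box 3 already has a 1).
(3,2) is out (column 2 already has a 1).
(3,3) is out (column 3 already has a 1).
(3,4) is out (column 4 already has a 1).
(3,6) is out (column 6 already has a 1).
So the only cell in row 3 that can hold 1 is (3,5).
Therefore (3,5) = 1.

1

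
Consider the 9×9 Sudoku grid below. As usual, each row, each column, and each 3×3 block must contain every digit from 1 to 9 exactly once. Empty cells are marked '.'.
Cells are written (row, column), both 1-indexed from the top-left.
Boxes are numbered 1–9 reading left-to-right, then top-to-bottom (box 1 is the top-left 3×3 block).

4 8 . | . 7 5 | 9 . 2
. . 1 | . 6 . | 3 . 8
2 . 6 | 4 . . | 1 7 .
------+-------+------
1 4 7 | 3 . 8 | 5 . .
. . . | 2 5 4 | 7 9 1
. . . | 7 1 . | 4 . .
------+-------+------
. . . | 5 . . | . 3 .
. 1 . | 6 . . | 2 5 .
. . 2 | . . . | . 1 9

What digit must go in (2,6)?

2

Cell (2,6) itself could take any of {2, 9} by direct elimination.
Consider where 2 can go in box 2.
(1,4) is out (row 1 already has a 2).
(2,4) is out (column 4 already has a 2).
(3,5) is out (row 3 already has a 2).
(3,6) is out (row 3 already has a 2).
So the only cell in box 2 that can hold 2 is (2,6).
Therefore (2,6) = 2.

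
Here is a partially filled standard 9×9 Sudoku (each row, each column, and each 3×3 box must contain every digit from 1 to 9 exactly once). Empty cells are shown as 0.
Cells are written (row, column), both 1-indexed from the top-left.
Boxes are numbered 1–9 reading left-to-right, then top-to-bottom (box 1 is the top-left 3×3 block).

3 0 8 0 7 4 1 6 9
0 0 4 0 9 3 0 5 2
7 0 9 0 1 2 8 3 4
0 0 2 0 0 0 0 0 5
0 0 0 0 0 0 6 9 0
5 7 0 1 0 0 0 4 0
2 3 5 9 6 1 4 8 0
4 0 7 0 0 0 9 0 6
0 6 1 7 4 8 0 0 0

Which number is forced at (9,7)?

5

Cell (9,7) itself could take any of {2, 3, 5} by direct elimination.
Consider where 5 can go in column 7.
(2,7) is out (row 2 already has a 5).
(4,7) is out (row 4 already has a 5).
(6,7) is out (row 6 already has a 5).
So the only cell in column 7 that can hold 5 is (9,7).
Therefore (9,7) = 5.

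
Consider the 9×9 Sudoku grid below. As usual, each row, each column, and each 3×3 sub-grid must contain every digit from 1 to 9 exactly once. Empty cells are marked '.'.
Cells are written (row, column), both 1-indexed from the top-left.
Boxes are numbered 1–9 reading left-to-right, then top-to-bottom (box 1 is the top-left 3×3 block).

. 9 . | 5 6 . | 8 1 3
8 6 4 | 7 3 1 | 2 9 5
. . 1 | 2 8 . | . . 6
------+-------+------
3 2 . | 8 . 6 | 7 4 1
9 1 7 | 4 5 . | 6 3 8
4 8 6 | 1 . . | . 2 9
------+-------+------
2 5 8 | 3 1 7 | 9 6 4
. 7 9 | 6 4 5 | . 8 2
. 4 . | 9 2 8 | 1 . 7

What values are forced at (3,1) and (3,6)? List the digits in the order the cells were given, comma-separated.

For (3,1):
  Consider where 5 can go in row 3.
  (3,2) is out (column 2 already has a 5).
  (3,6) is out (column 6 already has a 5).
  (3,7) is out (box 3 already has a 5).
  (3,8) is out (box 3 already has a 5).
  So the only cell in row 3 that can hold 5 is (3,1).
  So (3,1) = 5.
For (3,6):
  Consider where 9 can go in row 3.
  (3,1) is out (column 1 already has a 9).
  (3,2) is out (column 2 already has a 9).
  (3,7) is out (column 7 already has a 9).
  (3,8) is out (column 8 already has a 9).
  So the only cell in row 3 that can hold 9 is (3,6).
  So (3,6) = 9.

5,9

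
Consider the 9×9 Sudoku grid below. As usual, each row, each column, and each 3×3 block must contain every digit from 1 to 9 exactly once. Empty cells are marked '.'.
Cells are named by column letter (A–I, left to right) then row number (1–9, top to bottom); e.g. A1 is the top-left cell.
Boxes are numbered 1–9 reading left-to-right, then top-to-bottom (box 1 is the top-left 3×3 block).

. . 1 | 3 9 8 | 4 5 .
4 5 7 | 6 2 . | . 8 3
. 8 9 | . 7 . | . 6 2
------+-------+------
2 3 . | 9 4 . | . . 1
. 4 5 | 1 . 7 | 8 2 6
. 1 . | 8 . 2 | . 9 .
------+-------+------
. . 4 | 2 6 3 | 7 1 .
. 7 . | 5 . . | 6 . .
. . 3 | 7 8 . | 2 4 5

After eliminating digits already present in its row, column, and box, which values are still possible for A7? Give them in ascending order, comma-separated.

5,8,9

Row 7 already contains {1, 2, 3, 4, 6, 7}.
Column A already contains {2, 4}.
Its 3×3 block (box 7) already contains {3, 4, 7}.
Removing those from 1–9 leaves {5, 8, 9} as the candidates for A7.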